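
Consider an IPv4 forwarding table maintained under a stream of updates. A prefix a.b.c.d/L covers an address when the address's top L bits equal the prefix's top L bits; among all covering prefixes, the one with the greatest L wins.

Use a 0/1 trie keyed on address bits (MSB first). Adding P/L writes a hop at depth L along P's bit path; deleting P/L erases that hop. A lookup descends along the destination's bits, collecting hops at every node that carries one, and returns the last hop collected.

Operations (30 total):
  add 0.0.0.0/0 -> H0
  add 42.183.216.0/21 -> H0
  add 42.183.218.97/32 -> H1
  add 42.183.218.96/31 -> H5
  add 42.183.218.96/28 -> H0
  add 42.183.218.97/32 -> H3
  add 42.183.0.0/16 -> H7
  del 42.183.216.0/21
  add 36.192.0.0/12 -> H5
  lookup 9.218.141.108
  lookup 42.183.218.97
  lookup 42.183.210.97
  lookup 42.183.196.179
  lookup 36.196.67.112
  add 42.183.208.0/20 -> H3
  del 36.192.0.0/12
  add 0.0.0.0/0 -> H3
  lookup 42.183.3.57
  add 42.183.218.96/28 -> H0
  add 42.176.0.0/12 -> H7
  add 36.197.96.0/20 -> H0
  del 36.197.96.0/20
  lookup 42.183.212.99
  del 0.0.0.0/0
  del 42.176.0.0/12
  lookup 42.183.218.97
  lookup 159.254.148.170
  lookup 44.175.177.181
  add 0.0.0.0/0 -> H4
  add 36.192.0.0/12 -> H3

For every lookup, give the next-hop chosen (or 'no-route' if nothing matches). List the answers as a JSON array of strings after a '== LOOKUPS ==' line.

Process each operation:
  add 0.0.0.0/0 -> H0 at depth 0
  add 42.183.216.0/21 -> H0 at depth 21
  add 42.183.218.97/32 -> H1 at depth 32
  add 42.183.218.96/31 -> H5 at depth 31
  add 42.183.218.96/28 -> H0 at depth 28
  add 42.183.218.97/32 -> H3 at depth 32
  add 42.183.0.0/16 -> H7 at depth 16
  del 42.183.216.0/21 (clear depth 21)
  add 36.192.0.0/12 -> H5 at depth 12
  lookup 9.218.141.108: bits 00 walk d0:H0→d1:-→d2:- -> H0
  lookup 42.183.218.97: bits 00101010101101111101101001100001 walk d0:H0→d1:-→d2:-→d3:-→d4:-→d5:-→d6:-→d7:-→d8:-→d9:-→d10:-→d11:-→d12:-→d13:-→d14:-→d15:-→d16:H7→d17:-→d18:-→d19:-→d20:-→d21:-→d22:-→d23:-→d24:-→d25:-→d26:-→d27:-→d28:H0→d29:-→d30:-→d31:H5→d32:H3 -> H3
  lookup 42.183.210.97: bits 00101010101101111101 walk d0:H0→d1:-→d2:-→d3:-→d4:-→d5:-→d6:-→d7:-→d8:-→d9:-→d10:-→d11:-→d12:-→d13:-→d14:-→d15:-→d16:H7→d17:-→d18:-→d19:-→d20:- -> H7
  lookup 42.183.196.179: bits 0010101010110111110 walk d0:H0→d1:-→d2:-→d3:-→d4:-→d5:-→d6:-→d7:-→d8:-→d9:-→d10:-→d11:-→d12:-→d13:-→d14:-→d15:-→d16:H7→d17:-→d18:-→d19:- -> H7
  lookup 36.196.67.112: bits 001001001100 walk d0:H0→d1:-→d2:-→d3:-→d4:-→d5:-→d6:-→d7:-→d8:-→d9:-→d10:-→d11:-→d12:H5 -> H5
  add 42.183.208.0/20 -> H3 at depth 20
  del 36.192.0.0/12 (clear depth 12)
  add 0.0.0.0/0 -> H3 at depth 0
  lookup 42.183.3.57: bits 0010101010110111 walk d0:H3→d1:-→d2:-→d3:-→d4:-→d5:-→d6:-→d7:-→d8:-→d9:-→d10:-→d11:-→d12:-→d13:-→d14:-→d15:-→d16:H7 -> H7
  add 42.183.218.96/28 -> H0 at depth 28
  add 42.176.0.0/12 -> H7 at depth 12
  add 36.197.96.0/20 -> H0 at depth 20
  del 36.197.96.0/20 (clear depth 20)
  lookup 42.183.212.99: bits 00101010101101111101 walk d0:H3→d1:-→d2:-→d3:-→d4:-→d5:-→d6:-→d7:-→d8:-→d9:-→d10:-→d11:-→d12:H7→d13:-→d14:-→d15:-→d16:H7→d17:-→d18:-→d19:-→d20:H3 -> H3
  del 0.0.0.0/0 (clear depth 0)
  del 42.176.0.0/12 (clear depth 12)
  lookup 42.183.218.97: bits 00101010101101111101101001100001 walk d0:-→d1:-→d2:-→d3:-→d4:-→d5:-→d6:-→d7:-→d8:-→d9:-→d10:-→d11:-→d12:-→d13:-→d14:-→d15:-→d16:H7→d17:-→d18:-→d19:-→d20:H3→d21:-→d22:-→d23:-→d24:-→d25:-→d26:-→d27:-→d28:H0→d29:-→d30:-→d31:H5→d32:H3 -> H3
  lookup 159.254.148.170: bits ε walk d0:- -> no-route
  lookup 44.175.177.181: bits 00101 walk d0:-→d1:-→d2:-→d3:-→d4:-→d5:- -> no-route
  add 0.0.0.0/0 -> H4 at depth 0
  add 36.192.0.0/12 -> H3 at depth 12

== LOOKUPS ==
["H0","H3","H7","H7","H5","H7","H3","H3","no-route","no-route"]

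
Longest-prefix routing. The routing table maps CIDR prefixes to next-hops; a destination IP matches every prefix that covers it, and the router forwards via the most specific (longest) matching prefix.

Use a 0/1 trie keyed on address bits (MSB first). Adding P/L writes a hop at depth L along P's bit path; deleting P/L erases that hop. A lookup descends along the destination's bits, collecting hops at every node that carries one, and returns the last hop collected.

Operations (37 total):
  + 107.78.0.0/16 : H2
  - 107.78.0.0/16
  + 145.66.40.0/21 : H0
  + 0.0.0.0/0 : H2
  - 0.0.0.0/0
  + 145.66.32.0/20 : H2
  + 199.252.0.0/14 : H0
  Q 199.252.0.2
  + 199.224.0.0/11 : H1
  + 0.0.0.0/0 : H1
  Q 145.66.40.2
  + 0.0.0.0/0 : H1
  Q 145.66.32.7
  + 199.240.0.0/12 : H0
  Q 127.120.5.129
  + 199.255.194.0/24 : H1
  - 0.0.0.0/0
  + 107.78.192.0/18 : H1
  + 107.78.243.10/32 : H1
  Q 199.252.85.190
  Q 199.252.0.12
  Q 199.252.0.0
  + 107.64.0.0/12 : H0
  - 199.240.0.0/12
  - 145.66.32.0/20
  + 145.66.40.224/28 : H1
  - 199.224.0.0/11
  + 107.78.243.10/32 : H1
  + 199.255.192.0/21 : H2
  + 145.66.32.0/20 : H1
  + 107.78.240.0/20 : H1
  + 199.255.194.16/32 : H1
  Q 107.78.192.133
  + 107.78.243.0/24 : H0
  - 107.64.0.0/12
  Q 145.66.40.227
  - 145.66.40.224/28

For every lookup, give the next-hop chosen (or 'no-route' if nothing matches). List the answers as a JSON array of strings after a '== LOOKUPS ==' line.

Process each operation:
  add 107.78.0.0/16 -> H2 at depth 16
  del 107.78.0.0/16 (clear depth 16)
  add 145.66.40.0/21 -> H0 at depth 21
  add 0.0.0.0/0 -> H2 at depth 0
  del 0.0.0.0/0 (clear depth 0)
  add 145.66.32.0/20 -> H2 at depth 20
  add 199.252.0.0/14 -> H0 at depth 14
  Q 199.252.0.2: descend 11000111111111 ; hops seen [H0] ; pick H0
  add 199.224.0.0/11 -> H1 at depth 11
  add 0.0.0.0/0 -> H1 at depth 0
  Q 145.66.40.2: descend 100100010100001000101 ; hops seen [H1,H2,H0] ; pick H0
  add 0.0.0.0/0 -> H1 at depth 0
  Q 145.66.32.7: descend 10010001010000100010 ; hops seen [H1,H2] ; pick H2
  add 199.240.0.0/12 -> H0 at depth 12
  Q 127.120.5.129: descend 011 ; hops seen [H1] ; pick H1
  add 199.255.194.0/24 -> H1 at depth 24
  del 0.0.0.0/0 (clear depth 0)
  add 107.78.192.0/18 -> H1 at depth 18
  add 107.78.243.10/32 -> H1 at depth 32
  Q 199.252.85.190: descend 11000111111111 ; hops seen [H1,H0,H0] ; pick H0
  Q 199.252.0.12: descend 11000111111111 ; hops seen [H1,H0,H0] ; pick H0
  Q 199.252.0.0: descend 11000111111111 ; hops seen [H1,H0,H0] ; pick H0
  add 107.64.0.0/12 -> H0 at depth 12
  del 199.240.0.0/12 (clear depth 12)
  del 145.66.32.0/20 (clear depth 20)
  add 145.66.40.224/28 -> H1 at depth 28
  del 199.224.0.0/11 (clear depth 11)
  add 107.78.243.10/32 -> H1 at depth 32
  add 199.255.192.0/21 -> H2 at depth 21
  add 145.66.32.0/20 -> H1 at depth 20
  add 107.78.240.0/20 -> H1 at depth 20
  add 199.255.194.16/32 -> H1 at depth 32
  Q 107.78.192.133: descend 011010110100111011 ; hops seen [H0,H1] ; pick H1
  add 107.78.243.0/24 -> H0 at depth 24
  del 107.64.0.0/12 (clear depth 12)
  Q 145.66.40.227: descend 1001000101000010001010001110 ; hops seen [H1,H0,H1] ; pick H1
  del 145.66.40.224/28 (clear depth 28)

== LOOKUPS ==
["H0","H0","H2","H1","H0","H0","H0","H1","H1"]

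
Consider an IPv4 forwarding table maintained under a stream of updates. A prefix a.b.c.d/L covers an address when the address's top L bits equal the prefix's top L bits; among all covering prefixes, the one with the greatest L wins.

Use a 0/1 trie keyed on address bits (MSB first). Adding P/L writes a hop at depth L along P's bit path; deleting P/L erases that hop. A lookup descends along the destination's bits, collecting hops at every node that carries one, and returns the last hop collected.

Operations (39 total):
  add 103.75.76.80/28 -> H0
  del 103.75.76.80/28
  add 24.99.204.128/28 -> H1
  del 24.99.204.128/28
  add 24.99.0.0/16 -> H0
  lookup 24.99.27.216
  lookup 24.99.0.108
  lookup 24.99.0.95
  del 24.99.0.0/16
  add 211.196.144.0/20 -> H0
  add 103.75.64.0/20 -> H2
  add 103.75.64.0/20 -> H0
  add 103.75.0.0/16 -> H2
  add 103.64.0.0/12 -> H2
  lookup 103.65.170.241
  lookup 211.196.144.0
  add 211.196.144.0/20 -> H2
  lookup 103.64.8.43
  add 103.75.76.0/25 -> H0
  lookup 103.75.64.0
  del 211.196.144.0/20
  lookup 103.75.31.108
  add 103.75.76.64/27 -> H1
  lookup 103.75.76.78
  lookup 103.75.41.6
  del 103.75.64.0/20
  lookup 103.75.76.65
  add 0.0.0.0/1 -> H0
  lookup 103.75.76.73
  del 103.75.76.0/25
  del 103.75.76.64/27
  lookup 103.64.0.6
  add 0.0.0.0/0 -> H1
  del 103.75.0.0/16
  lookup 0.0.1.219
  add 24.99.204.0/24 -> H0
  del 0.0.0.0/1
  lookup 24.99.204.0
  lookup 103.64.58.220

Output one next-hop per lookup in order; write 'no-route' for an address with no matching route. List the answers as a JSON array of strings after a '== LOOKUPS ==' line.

Apply in order:
  + 103.75.76.80/28 (H0) depth=28
  - 103.75.76.80/28 clear@28
  + 24.99.204.128/28 (H1) depth=28
  - 24.99.204.128/28 clear@28
  + 24.99.0.0/16 (H0) depth=16
  lookup 24.99.27.216: bits 0001100001100011 walk d0:-→d1:-→d2:-→d3:-→d4:-→d5:-→d6:-→d7:-→d8:-→d9:-→d10:-→d11:-→d12:-→d13:-→d14:-→d15:-→d16:H0 -> H0
  lookup 24.99.0.108: bits 0001100001100011 walk d0:-→d1:-→d2:-→d3:-→d4:-→d5:-→d6:-→d7:-→d8:-→d9:-→d10:-→d11:-→d12:-→d13:-→d14:-→d15:-→d16:H0 -> H0
  lookup 24.99.0.95: bits 0001100001100011 walk d0:-→d1:-→d2:-→d3:-→d4:-→d5:-→d6:-→d7:-→d8:-→d9:-→d10:-→d11:-→d12:-→d13:-→d14:-→d15:-→d16:H0 -> H0
  - 24.99.0.0/16 clear@16
  + 211.196.144.0/20 (H0) depth=20
  + 103.75.64.0/20 (H2) depth=20
  + 103.75.64.0/20 (H0) depth=20
  + 103.75.0.0/16 (H2) depth=16
  + 103.64.0.0/12 (H2) depth=12
  lookup 103.65.170.241: bits 011001110100 walk d0:-→d1:-→d2:-→d3:-→d4:-→d5:-→d6:-→d7:-→d8:-→d9:-→d10:-→d11:-→d12:H2 -> H2
  lookup 211.196.144.0: bits 11010011110001001001 walk d0:-→d1:-→d2:-→d3:-→d4:-→d5:-→d6:-→d7:-→d8:-→d9:-→d10:-→d11:-→d12:-→d13:-→d14:-→d15:-→d16:-→d17:-→d18:-→d19:-→d20:H0 -> H0
  + 211.196.144.0/20 (H2) depth=20
  lookup 103.64.8.43: bits 011001110100 walk d0:-→d1:-→d2:-→d3:-→d4:-→d5:-→d6:-→d7:-→d8:-→d9:-→d10:-→d11:-→d12:H2 -> H2
  + 103.75.76.0/25 (H0) depth=25
  lookup 103.75.64.0: bits 01100111010010110100 walk d0:-→d1:-→d2:-→d3:-→d4:-→d5:-→d6:-→d7:-→d8:-→d9:-→d10:-→d11:-→d12:H2→d13:-→d14:-→d15:-→d16:H2→d17:-→d18:-→d19:-→d20:H0 -> H0
  - 211.196.144.0/20 clear@20
  lookup 103.75.31.108: bits 01100111010010110 walk d0:-→d1:-→d2:-→d3:-→d4:-→d5:-→d6:-→d7:-→d8:-→d9:-→d10:-→d11:-→d12:H2→d13:-→d14:-→d15:-→d16:H2→d17:- -> H2
  + 103.75.76.64/27 (H1) depth=27
  lookup 103.75.76.78: bits 011001110100101101001100010 walk d0:-→d1:-→d2:-→d3:-→d4:-→d5:-→d6:-→d7:-→d8:-→d9:-→d10:-→d11:-→d12:H2→d13:-→d14:-→d15:-→d16:H2→d17:-→d18:-→d19:-→d20:H0→d21:-→d22:-→d23:-→d24:-→d25:H0→d26:-→d27:H1 -> H1
  lookup 103.75.41.6: bits 01100111010010110 walk d0:-→d1:-→d2:-→d3:-→d4:-→d5:-→d6:-→d7:-→d8:-→d9:-→d10:-→d11:-→d12:H2→d13:-→d14:-→d15:-→d16:H2→d17:- -> H2
  - 103.75.64.0/20 clear@20
  lookup 103.75.76.65: bits 011001110100101101001100010 walk d0:-→d1:-→d2:-→d3:-→d4:-→d5:-→d6:-→d7:-→d8:-→d9:-→d10:-→d11:-→d12:H2→d13:-→d14:-→d15:-→d16:H2→d17:-→d18:-→d19:-→d20:-→d21:-→d22:-→d23:-→d24:-→d25:H0→d26:-→d27:H1 -> H1
  + 0.0.0.0/1 (H0) depth=1
  lookup 103.75.76.73: bits 011001110100101101001100010 walk d0:-→d1:H0→d2:-→d3:-→d4:-→d5:-→d6:-→d7:-→d8:-→d9:-→d10:-→d11:-→d12:H2→d13:-→d14:-→d15:-→d16:H2→d17:-→d18:-→d19:-→d20:-→d21:-→d22:-→d23:-→d24:-→d25:H0→d26:-→d27:H1 -> H1
  - 103.75.76.0/25 clear@25
  - 103.75.76.64/27 clear@27
  lookup 103.64.0.6: bits 011001110100 walk d0:-→d1:H0→d2:-→d3:-→d4:-→d5:-→d6:-→d7:-→d8:-→d9:-→d10:-→d11:-→d12:H2 -> H2
  + 0.0.0.0/0 (H1) depth=0
  - 103.75.0.0/16 clear@16
  lookup 0.0.1.219: bits 000 walk d0:H1→d1:H0→d2:-→d3:- -> H0
  + 24.99.204.0/24 (H0) depth=24
  - 0.0.0.0/1 clear@1
  lookup 24.99.204.0: bits 000110000110001111001100 walk d0:H1→d1:-→d2:-→d3:-→d4:-→d5:-→d6:-→d7:-→d8:-→d9:-→d10:-→d11:-→d12:-→d13:-→d14:-→d15:-→d16:-→d17:-→d18:-→d19:-→d20:-→d21:-→d22:-→d23:-→d24:H0 -> H0
  lookup 103.64.58.220: bits 011001110100 walk d0:H1→d1:-→d2:-→d3:-→d4:-→d5:-→d6:-→d7:-→d8:-→d9:-→d10:-→d11:-→d12:H2 -> H2

== LOOKUPS ==
["H0","H0","H0","H2","H0","H2","H0","H2","H1","H2","H1","H1","H2","H0","H0","H2"]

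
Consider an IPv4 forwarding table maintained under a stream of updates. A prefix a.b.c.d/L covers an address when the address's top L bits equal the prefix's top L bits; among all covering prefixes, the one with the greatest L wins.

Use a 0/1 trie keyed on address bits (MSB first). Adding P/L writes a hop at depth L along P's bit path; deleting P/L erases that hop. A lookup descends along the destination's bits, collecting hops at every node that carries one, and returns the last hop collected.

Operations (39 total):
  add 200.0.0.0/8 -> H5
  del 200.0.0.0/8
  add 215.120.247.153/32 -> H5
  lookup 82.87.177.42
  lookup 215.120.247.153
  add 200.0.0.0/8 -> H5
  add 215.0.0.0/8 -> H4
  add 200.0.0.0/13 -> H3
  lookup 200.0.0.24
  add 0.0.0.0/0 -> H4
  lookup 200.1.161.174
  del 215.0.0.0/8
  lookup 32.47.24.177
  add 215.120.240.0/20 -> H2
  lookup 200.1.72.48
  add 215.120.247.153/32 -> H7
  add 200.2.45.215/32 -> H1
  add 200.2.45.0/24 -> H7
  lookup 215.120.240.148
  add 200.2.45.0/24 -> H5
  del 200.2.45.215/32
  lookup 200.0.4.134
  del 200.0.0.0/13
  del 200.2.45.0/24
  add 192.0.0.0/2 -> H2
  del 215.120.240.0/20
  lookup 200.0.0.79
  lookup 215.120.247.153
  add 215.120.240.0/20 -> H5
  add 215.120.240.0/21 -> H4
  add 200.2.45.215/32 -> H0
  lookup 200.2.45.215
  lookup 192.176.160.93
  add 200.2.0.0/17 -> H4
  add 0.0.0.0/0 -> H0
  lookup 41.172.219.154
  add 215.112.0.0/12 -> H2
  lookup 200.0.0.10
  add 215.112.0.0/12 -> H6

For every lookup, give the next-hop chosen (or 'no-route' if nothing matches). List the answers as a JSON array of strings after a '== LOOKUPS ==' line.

Apply in order:
  add 200.0.0.0/8 -> H5 at depth 8
  del 200.0.0.0/8 (clear depth 8)
  add 215.120.247.153/32 -> H5 at depth 32
  lookup 82.87.177.42: bits ε walk d0:- -> no-route
  lookup 215.120.247.153: bits 11010111011110001111011110011001 walk d0:-→d1:-→d2:-→d3:-→d4:-→d5:-→d6:-→d7:-→d8:-→d9:-→d10:-→d11:-→d12:-→d13:-→d14:-→d15:-→d16:-→d17:-→d18:-→d19:-→d20:-→d21:-→d22:-→d23:-→d24:-→d25:-→d26:-→d27:-→d28:-→d29:-→d30:-→d31:-→d32:H5 -> H5
  add 200.0.0.0/8 -> H5 at depth 8
  add 215.0.0.0/8 -> H4 at depth 8
  add 200.0.0.0/13 -> H3 at depth 13
  lookup 200.0.0.24: bits 1100100000000 walk d0:-→d1:-→d2:-→d3:-→d4:-→d5:-→d6:-→d7:-→d8:H5→d9:-→d10:-→d11:-→d12:-→d13:H3 -> H3
  add 0.0.0.0/0 -> H4 at depth 0
  lookup 200.1.161.174: bits 1100100000000 walk d0:H4→d1:-→d2:-→d3:-→d4:-→d5:-→d6:-→d7:-→d8:H5→d9:-→d10:-→d11:-→d12:-→d13:H3 -> H3
  del 215.0.0.0/8 (clear depth 8)
  lookup 32.47.24.177: bits ε walk d0:H4 -> H4
  add 215.120.240.0/20 -> H2 at depth 20
  lookup 200.1.72.48: bits 1100100000000 walk d0:H4→d1:-→d2:-→d3:-→d4:-→d5:-→d6:-→d7:-→d8:H5→d9:-→d10:-→d11:-→d12:-→d13:H3 -> H3
  add 215.120.247.153/32 -> H7 at depth 32
  add 200.2.45.215/32 -> H1 at depth 32
  add 200.2.45.0/24 -> H7 at depth 24
  lookup 215.120.240.148: bits 110101110111100011110 walk d0:H4→d1:-→d2:-→d3:-→d4:-→d5:-→d6:-→d7:-→d8:-→d9:-→d10:-→d11:-→d12:-→d13:-→d14:-→d15:-→d16:-→d17:-→d18:-→d19:-→d20:H2→d21:- -> H2
  add 200.2.45.0/24 -> H5 at depth 24
  del 200.2.45.215/32 (clear depth 32)
  lookup 200.0.4.134: bits 11001000000000 walk d0:H4→d1:-→d2:-→d3:-→d4:-→d5:-→d6:-→d7:-→d8:H5→d9:-→d10:-→d11:-→d12:-→d13:H3→d14:- -> H3
  del 200.0.0.0/13 (clear depth 13)
  del 200.2.45.0/24 (clear depth 24)
  add 192.0.0.0/2 -> H2 at depth 2
  del 215.120.240.0/20 (clear depth 20)
  lookup 200.0.0.79: bits 11001000000000 walk d0:H4→d1:-→d2:H2→d3:-→d4:-→d5:-→d6:-→d7:-→d8:H5→d9:-→d10:-→d11:-→d12:-→d13:-→d14:- -> H5
  lookup 215.120.247.153: bits 11010111011110001111011110011001 walk d0:H4→d1:-→d2:H2→d3:-→d4:-→d5:-→d6:-→d7:-→d8:-→d9:-→d10:-→d11:-→d12:-→d13:-→d14:-→d15:-→d16:-→d17:-→d18:-→d19:-→d20:-→d21:-→d22:-→d23:-→d24:-→d25:-→d26:-→d27:-→d28:-→d29:-→d30:-→d31:-→d32:H7 -> H7
  add 215.120.240.0/20 -> H5 at depth 20
  add 215.120.240.0/21 -> H4 at depth 21
  add 200.2.45.215/32 -> H0 at depth 32
  lookup 200.2.45.215: bits 11001000000000100010110111010111 walk d0:H4→d1:-→d2:H2→d3:-→d4:-→d5:-→d6:-→d7:-→d8:H5→d9:-→d10:-→d11:-→d12:-→d13:-→d14:-→d15:-→d16:-→d17:-→d18:-→d19:-→d20:-→d21:-→d22:-→d23:-→d24:-→d25:-→d26:-→d27:-→d28:-→d29:-→d30:-→d31:-→d32:H0 -> H0
  lookup 192.176.160.93: bits 1100 walk d0:H4→d1:-→d2:H2→d3:-→d4:- -> H2
  add 200.2.0.0/17 -> H4 at depth 17
  add 0.0.0.0/0 -> H0 at depth 0
  lookup 41.172.219.154: bits ε walk d0:H0 -> H0
  add 215.112.0.0/12 -> H2 at depth 12
  lookup 200.0.0.10: bits 11001000000000 walk d0:H0→d1:-→d2:H2→d3:-→d4:-→d5:-→d6:-→d7:-→d8:H5→d9:-→d10:-→d11:-→d12:-→d13:-→d14:- -> H5
  add 215.112.0.0/12 -> H6 at depth 12

== LOOKUPS ==
["no-route","H5","H3","H3","H4","H3","H2","H3","H5","H7","H0","H2","H0","H5"]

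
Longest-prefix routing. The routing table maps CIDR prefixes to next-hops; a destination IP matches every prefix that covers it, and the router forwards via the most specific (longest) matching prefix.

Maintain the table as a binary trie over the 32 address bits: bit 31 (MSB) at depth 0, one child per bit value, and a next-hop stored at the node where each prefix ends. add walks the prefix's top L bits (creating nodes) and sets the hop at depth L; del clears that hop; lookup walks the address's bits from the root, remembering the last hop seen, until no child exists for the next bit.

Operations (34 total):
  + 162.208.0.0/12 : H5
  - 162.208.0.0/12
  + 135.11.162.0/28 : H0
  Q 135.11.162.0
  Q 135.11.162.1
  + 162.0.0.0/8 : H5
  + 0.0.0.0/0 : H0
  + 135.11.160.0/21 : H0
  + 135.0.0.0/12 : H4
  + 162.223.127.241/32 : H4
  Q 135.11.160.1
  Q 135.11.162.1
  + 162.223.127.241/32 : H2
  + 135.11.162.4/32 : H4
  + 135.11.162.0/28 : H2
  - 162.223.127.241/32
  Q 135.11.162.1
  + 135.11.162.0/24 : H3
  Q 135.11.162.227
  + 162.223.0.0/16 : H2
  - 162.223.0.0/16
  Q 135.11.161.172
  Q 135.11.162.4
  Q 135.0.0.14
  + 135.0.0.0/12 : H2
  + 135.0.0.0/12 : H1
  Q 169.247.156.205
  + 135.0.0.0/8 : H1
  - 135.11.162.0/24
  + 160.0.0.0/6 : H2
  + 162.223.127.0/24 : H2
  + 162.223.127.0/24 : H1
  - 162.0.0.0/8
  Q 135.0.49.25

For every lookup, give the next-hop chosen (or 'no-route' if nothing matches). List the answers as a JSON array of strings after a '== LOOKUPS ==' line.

Trace:
  add 162.208.0.0/12 -> H5 at depth 12
  del 162.208.0.0/12 (clear depth 12)
  add 135.11.162.0/28 -> H0 at depth 28
  ? 135.11.162.0  path d0:-→d1:-→d2:-→d3:-→d4:-→d5:-→d6:-→d7:-→d8:-→d9:-→d10:-→d11:-→d12:-→d13:-→d14:-→d15:-→d16:-→d17:-→d18:-→d19:-→d20:-→d21:-→d22:-→d23:-→d24:-→d25:-→d26:-→d27:-→d28:H0  best=H0
  ? 135.11.162.1  path d0:-→d1:-→d2:-→d3:-→d4:-→d5:-→d6:-→d7:-→d8:-→d9:-→d10:-→d11:-→d12:-→d13:-→d14:-→d15:-→d16:-→d17:-→d18:-→d19:-→d20:-→d21:-→d22:-→d23:-→d24:-→d25:-→d26:-→d27:-→d28:H0  best=H0
  add 162.0.0.0/8 -> H5 at depth 8
  add 0.0.0.0/0 -> H0 at depth 0
  add 135.11.160.0/21 -> H0 at depth 21
  add 135.0.0.0/12 -> H4 at depth 12
  add 162.223.127.241/32 -> H4 at depth 32
  ? 135.11.160.1  path d0:H0→d1:-→d2:-→d3:-→d4:-→d5:-→d6:-→d7:-→d8:-→d9:-→d10:-→d11:-→d12:H4→d13:-→d14:-→d15:-→d16:-→d17:-→d18:-→d19:-→d20:-→d21:H0→d22:-  best=H0
  ? 135.11.162.1  path d0:H0→d1:-→d2:-→d3:-→d4:-→d5:-→d6:-→d7:-→d8:-→d9:-→d10:-→d11:-→d12:H4→d13:-→d14:-→d15:-→d16:-→d17:-→d18:-→d19:-→d20:-→d21:H0→d22:-→d23:-→d24:-→d25:-→d26:-→d27:-→d28:H0  best=H0
  add 162.223.127.241/32 -> H2 at depth 32
  add 135.11.162.4/32 -> H4 at depth 32
  add 135.11.162.0/28 -> H2 at depth 28
  del 162.223.127.241/32 (clear depth 32)
  ? 135.11.162.1  path d0:H0→d1:-→d2:-→d3:-→d4:-→d5:-→d6:-→d7:-→d8:-→d9:-→d10:-→d11:-→d12:H4→d13:-→d14:-→d15:-→d16:-→d17:-→d18:-→d19:-→d20:-→d21:H0→d22:-→d23:-→d24:-→d25:-→d26:-→d27:-→d28:H2→d29:-  best=H2
  add 135.11.162.0/24 -> H3 at depth 24
  ? 135.11.162.227  path d0:H0→d1:-→d2:-→d3:-→d4:-→d5:-→d6:-→d7:-→d8:-→d9:-→d10:-→d11:-→d12:H4→d13:-→d14:-→d15:-→d16:-→d17:-→d18:-→d19:-→d20:-→d21:H0→d22:-→d23:-→d24:H3  best=H3
  add 162.223.0.0/16 -> H2 at depth 16
  del 162.223.0.0/16 (clear depth 16)
  ? 135.11.161.172  path d0:H0→d1:-→d2:-→d3:-→d4:-→d5:-→d6:-→d7:-→d8:-→d9:-→d10:-→d11:-→d12:H4→d13:-→d14:-→d15:-→d16:-→d17:-→d18:-→d19:-→d20:-→d21:H0→d22:-  best=H0
  ? 135.11.162.4  path d0:H0→d1:-→d2:-→d3:-→d4:-→d5:-→d6:-→d7:-→d8:-→d9:-→d10:-→d11:-→d12:H4→d13:-→d14:-→d15:-→d16:-→d17:-→d18:-→d19:-→d20:-→d21:H0→d22:-→d23:-→d24:H3→d25:-→d26:-→d27:-→d28:H2→d29:-→d30:-→d31:-→d32:H4  best=H4
  ? 135.0.0.14  path d0:H0→d1:-→d2:-→d3:-→d4:-→d5:-→d6:-→d7:-→d8:-→d9:-→d10:-→d11:-→d12:H4  best=H4
  add 135.0.0.0/12 -> H2 at depth 12
  add 135.0.0.0/12 -> H1 at depth 12
  ? 169.247.156.205  path d0:H0→d1:-→d2:-→d3:-→d4:-  best=H0
  add 135.0.0.0/8 -> H1 at depth 8
  del 135.11.162.0/24 (clear depth 24)
  add 160.0.0.0/6 -> H2 at depth 6
  add 162.223.127.0/24 -> H2 at depth 24
  add 162.223.127.0/24 -> H1 at depth 24
  del 162.0.0.0/8 (clear depth 8)
  ? 135.0.49.25  path d0:H0→d1:-→d2:-→d3:-→d4:-→d5:-→d6:-→d7:-→d8:H1→d9:-→d10:-→d11:-→d12:H1  best=H1

== LOOKUPS ==
["H0","H0","H0","H0","H2","H3","H0","H4","H4","H0","H1"]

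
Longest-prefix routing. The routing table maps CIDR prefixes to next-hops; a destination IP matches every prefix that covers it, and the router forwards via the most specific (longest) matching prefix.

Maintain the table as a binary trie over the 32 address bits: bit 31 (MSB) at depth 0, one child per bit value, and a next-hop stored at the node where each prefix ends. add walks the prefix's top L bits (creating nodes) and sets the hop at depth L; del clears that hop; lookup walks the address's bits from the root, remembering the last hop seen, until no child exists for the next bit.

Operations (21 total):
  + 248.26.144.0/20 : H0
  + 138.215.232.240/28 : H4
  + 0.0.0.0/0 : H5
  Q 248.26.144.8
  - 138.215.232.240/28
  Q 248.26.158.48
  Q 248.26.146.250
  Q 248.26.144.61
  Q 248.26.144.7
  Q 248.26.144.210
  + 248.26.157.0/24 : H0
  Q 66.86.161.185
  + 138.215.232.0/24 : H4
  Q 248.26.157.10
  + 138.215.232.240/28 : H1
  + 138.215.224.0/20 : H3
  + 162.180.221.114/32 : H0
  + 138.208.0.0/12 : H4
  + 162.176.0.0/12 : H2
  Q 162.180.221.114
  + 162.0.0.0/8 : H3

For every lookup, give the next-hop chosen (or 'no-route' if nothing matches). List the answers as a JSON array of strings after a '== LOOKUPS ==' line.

Process each operation:
  + 248.26.144.0/20 (H0) depth=20
  + 138.215.232.240/28 (H4) depth=28
  + 0.0.0.0/0 (H5) depth=0
  ? 248.26.144.8  path d0:H5→d1:-→d2:-→d3:-→d4:-→d5:-→d6:-→d7:-→d8:-→d9:-→d10:-→d11:-→d12:-→d13:-→d14:-→d15:-→d16:-→d17:-→d18:-→d19:-→d20:H0  best=H0
  del 138.215.232.240/28 (clear depth 28)
  ? 248.26.158.48  path d0:H5→d1:-→d2:-→d3:-→d4:-→d5:-→d6:-→d7:-→d8:-→d9:-→d10:-→d11:-→d12:-→d13:-→d14:-→d15:-→d16:-→d17:-→d18:-→d19:-→d20:H0  best=H0
  ? 248.26.146.250  path d0:H5→d1:-→d2:-→d3:-→d4:-→d5:-→d6:-→d7:-→d8:-→d9:-→d10:-→d11:-→d12:-→d13:-→d14:-→d15:-→d16:-→d17:-→d18:-→d19:-→d20:H0  best=H0
  ? 248.26.144.61  path d0:H5→d1:-→d2:-→d3:-→d4:-→d5:-→d6:-→d7:-→d8:-→d9:-→d10:-→d11:-→d12:-→d13:-→d14:-→d15:-→d16:-→d17:-→d18:-→d19:-→d20:H0  best=H0
  ? 248.26.144.7  path d0:H5→d1:-→d2:-→d3:-→d4:-→d5:-→d6:-→d7:-→d8:-→d9:-→d10:-→d11:-→d12:-→d13:-→d14:-→d15:-→d16:-→d17:-→d18:-→d19:-→d20:H0  best=H0
  ? 248.26.144.210  path d0:H5→d1:-→d2:-→d3:-→d4:-→d5:-→d6:-→d7:-→d8:-→d9:-→d10:-→d11:-→d12:-→d13:-→d14:-→d15:-→d16:-→d17:-→d18:-→d19:-→d20:H0  best=H0
  + 248.26.157.0/24 (H0) depth=24
  ? 66.86.161.185  path d0:H5  best=H5
  + 138.215.232.0/24 (H4) depth=24
  ? 248.26.157.10  path d0:H5→d1:-→d2:-→d3:-→d4:-→d5:-→d6:-→d7:-→d8:-→d9:-→d10:-→d11:-→d12:-→d13:-→d14:-→d15:-→d16:-→d17:-→d18:-→d19:-→d20:H0→d21:-→d22:-→d23:-→d24:H0  best=H0
  + 138.215.232.240/28 (H1) depth=28
  + 138.215.224.0/20 (H3) depth=20
  + 162.180.221.114/32 (H0) depth=32
  + 138.208.0.0/12 (H4) depth=12
  + 162.176.0.0/12 (H2) depth=12
  ? 162.180.221.114  path d0:H5→d1:-→d2:-→d3:-→d4:-→d5:-→d6:-→d7:-→d8:-→d9:-→d10:-→d11:-→d12:H2→d13:-→d14:-→d15:-→d16:-→d17:-→d18:-→d19:-→d20:-→d21:-→d22:-→d23:-→d24:-→d25:-→d26:-→d27:-→d28:-→d29:-→d30:-→d31:-→d32:H0  best=H0
  + 162.0.0.0/8 (H3) depth=8

== LOOKUPS ==
["H0","H0","H0","H0","H0","H0","H5","H0","H0"]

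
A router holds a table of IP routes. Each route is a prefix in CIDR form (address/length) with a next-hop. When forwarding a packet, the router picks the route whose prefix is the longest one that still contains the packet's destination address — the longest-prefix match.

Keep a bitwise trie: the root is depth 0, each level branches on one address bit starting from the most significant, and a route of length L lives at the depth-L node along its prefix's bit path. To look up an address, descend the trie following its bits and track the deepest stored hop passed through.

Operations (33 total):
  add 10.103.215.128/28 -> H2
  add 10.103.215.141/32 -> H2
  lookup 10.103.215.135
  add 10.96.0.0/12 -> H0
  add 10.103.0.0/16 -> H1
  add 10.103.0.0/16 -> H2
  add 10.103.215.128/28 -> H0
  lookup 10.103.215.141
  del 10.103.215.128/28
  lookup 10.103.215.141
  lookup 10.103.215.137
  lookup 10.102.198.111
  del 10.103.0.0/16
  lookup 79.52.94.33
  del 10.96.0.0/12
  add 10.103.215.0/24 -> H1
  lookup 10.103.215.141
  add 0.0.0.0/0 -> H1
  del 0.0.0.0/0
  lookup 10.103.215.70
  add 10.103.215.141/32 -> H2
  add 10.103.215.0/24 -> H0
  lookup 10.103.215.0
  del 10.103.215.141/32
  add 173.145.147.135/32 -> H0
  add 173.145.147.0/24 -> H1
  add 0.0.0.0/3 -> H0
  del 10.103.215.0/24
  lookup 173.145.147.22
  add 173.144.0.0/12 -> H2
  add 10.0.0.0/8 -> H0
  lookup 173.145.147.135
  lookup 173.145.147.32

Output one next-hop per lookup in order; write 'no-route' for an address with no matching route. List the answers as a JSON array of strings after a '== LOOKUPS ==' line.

Process each operation:
  add 10.103.215.128/28 -> H2 at depth 28
  add 10.103.215.141/32 -> H2 at depth 32
  Q 10.103.215.135: descend 0000101001100111110101111000 ; hops seen [H2] ; pick H2
  add 10.96.0.0/12 -> H0 at depth 12
  add 10.103.0.0/16 -> H1 at depth 16
  add 10.103.0.0/16 -> H2 at depth 16
  add 10.103.215.128/28 -> H0 at depth 28
  Q 10.103.215.141: descend 00001010011001111101011110001101 ; hops seen [H0,H2,H0,H2] ; pick H2
  - 10.103.215.128/28 clear@28
  Q 10.103.215.141: descend 00001010011001111101011110001101 ; hops seen [H0,H2,H2] ; pick H2
  Q 10.103.215.137: descend 00001010011001111101011110001 ; hops seen [H0,H2] ; pick H2
  Q 10.102.198.111: descend 000010100110011 ; hops seen [H0] ; pick H0
  - 10.103.0.0/16 clear@16
  Q 79.52.94.33: descend 0 ; hops seen [∅] ; pick no-route
  - 10.96.0.0/12 clear@12
  add 10.103.215.0/24 -> H1 at depth 24
  Q 10.103.215.141: descend 00001010011001111101011110001101 ; hops seen [H1,H2] ; pick H2
  add 0.0.0.0/0 -> H1 at depth 0
  - 0.0.0.0/0 clear@0
  Q 10.103.215.70: descend 000010100110011111010111 ; hops seen [H1] ; pick H1
  add 10.103.215.141/32 -> H2 at depth 32
  add 10.103.215.0/24 -> H0 at depth 24
  Q 10.103.215.0: descend 000010100110011111010111 ; hops seen [H0] ; pick H0
  - 10.103.215.141/32 clear@32
  add 173.145.147.135/32 -> H0 at depth 32
  add 173.145.147.0/24 -> H1 at depth 24
  add 0.0.0.0/3 -> H0 at depth 3
  - 10.103.215.0/24 clear@24
  Q 173.145.147.22: descend 101011011001000110010011 ; hops seen [H1] ; pick H1
  add 173.144.0.0/12 -> H2 at depth 12
  add 10.0.0.0/8 -> H0 at depth 8
  Q 173.145.147.135: descend 10101101100100011001001110000111 ; hops seen [H2,H1,H0] ; pick H0
  Q 173.145.147.32: descend 101011011001000110010011 ; hops seen [H2,H1] ; pick H1

== LOOKUPS ==
["H2","H2","H2","H2","H0","no-route","H2","H1","H0","H1","H0","H1"]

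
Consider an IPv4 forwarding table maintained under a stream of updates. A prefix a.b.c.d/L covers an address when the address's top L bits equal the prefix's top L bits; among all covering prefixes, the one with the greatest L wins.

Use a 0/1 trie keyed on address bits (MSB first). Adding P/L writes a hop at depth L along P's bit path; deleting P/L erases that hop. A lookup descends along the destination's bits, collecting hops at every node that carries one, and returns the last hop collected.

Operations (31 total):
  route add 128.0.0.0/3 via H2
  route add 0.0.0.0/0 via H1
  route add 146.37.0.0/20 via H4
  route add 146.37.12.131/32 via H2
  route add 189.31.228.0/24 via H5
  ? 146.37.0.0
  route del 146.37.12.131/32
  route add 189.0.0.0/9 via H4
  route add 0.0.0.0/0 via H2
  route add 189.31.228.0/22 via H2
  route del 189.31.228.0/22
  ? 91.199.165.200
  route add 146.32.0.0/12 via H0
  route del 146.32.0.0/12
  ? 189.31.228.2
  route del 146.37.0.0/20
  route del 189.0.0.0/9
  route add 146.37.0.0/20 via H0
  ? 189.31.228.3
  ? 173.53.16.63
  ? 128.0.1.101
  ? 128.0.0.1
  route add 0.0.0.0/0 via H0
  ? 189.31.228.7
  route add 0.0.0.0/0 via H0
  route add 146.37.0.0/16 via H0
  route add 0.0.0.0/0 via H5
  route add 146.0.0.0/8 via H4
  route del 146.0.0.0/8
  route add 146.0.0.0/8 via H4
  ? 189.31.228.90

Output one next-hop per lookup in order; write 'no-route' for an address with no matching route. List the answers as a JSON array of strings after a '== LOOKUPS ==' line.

Apply in order:
  add 128.0.0.0/3 -> H2 at depth 3
  add 0.0.0.0/0 -> H1 at depth 0
  add 146.37.0.0/20 -> H4 at depth 20
  add 146.37.12.131/32 -> H2 at depth 32
  add 189.31.228.0/24 -> H5 at depth 24
  lookup 146.37.0.0: bits 10010010001001010000 walk d0:H1→d1:-→d2:-→d3:H2→d4:-→d5:-→d6:-→d7:-→d8:-→d9:-→d10:-→d11:-→d12:-→d13:-→d14:-→d15:-→d16:-→d17:-→d18:-→d19:-→d20:H4 -> H4
  del 146.37.12.131/32 (clear depth 32)
  add 189.0.0.0/9 -> H4 at depth 9
  add 0.0.0.0/0 -> H2 at depth 0
  add 189.31.228.0/22 -> H2 at depth 22
  del 189.31.228.0/22 (clear depth 22)
  lookup 91.199.165.200: bits ε walk d0:H2 -> H2
  add 146.32.0.0/12 -> H0 at depth 12
  del 146.32.0.0/12 (clear depth 12)
  lookup 189.31.228.2: bits 101111010001111111100100 walk d0:H2→d1:-→d2:-→d3:-→d4:-→d5:-→d6:-→d7:-→d8:-→d9:H4→d10:-→d11:-→d12:-→d13:-→d14:-→d15:-→d16:-→d17:-→d18:-→d19:-→d20:-→d21:-→d22:-→d23:-→d24:H5 -> H5
  del 146.37.0.0/20 (clear depth 20)
  del 189.0.0.0/9 (clear depth 9)
  add 146.37.0.0/20 -> H0 at depth 20
  lookup 189.31.228.3: bits 101111010001111111100100 walk d0:H2→d1:-→d2:-→d3:-→d4:-→d5:-→d6:-→d7:-→d8:-→d9:-→d10:-→d11:-→d12:-→d13:-→d14:-→d15:-→d16:-→d17:-→d18:-→d19:-→d20:-→d21:-→d22:-→d23:-→d24:H5 -> H5
  lookup 173.53.16.63: bits 101 walk d0:H2→d1:-→d2:-→d3:- -> H2
  lookup 128.0.1.101: bits 100 walk d0:H2→d1:-→d2:-→d3:H2 -> H2
  lookup 128.0.0.1: bits 100 walk d0:H2→d1:-→d2:-→d3:H2 -> H2
  add 0.0.0.0/0 -> H0 at depth 0
  lookup 189.31.228.7: bits 101111010001111111100100 walk d0:H0→d1:-→d2:-→d3:-→d4:-→d5:-→d6:-→d7:-→d8:-→d9:-→d10:-→d11:-→d12:-→d13:-→d14:-→d15:-→d16:-→d17:-→d18:-→d19:-→d20:-→d21:-→d22:-→d23:-→d24:H5 -> H5
  add 0.0.0.0/0 -> H0 at depth 0
  add 146.37.0.0/16 -> H0 at depth 16
  add 0.0.0.0/0 -> H5 at depth 0
  add 146.0.0.0/8 -> H4 at depth 8
  del 146.0.0.0/8 (clear depth 8)
  add 146.0.0.0/8 -> H4 at depth 8
  lookup 189.31.228.90: bits 101111010001111111100100 walk d0:H5→d1:-→d2:-→d3:-→d4:-→d5:-→d6:-→d7:-→d8:-→d9:-→d10:-→d11:-→d12:-→d13:-→d14:-→d15:-→d16:-→d17:-→d18:-→d19:-→d20:-→d21:-→d22:-→d23:-→d24:H5 -> H5

== LOOKUPS ==
["H4","H2","H5","H5","H2","H2","H2","H5","H5"]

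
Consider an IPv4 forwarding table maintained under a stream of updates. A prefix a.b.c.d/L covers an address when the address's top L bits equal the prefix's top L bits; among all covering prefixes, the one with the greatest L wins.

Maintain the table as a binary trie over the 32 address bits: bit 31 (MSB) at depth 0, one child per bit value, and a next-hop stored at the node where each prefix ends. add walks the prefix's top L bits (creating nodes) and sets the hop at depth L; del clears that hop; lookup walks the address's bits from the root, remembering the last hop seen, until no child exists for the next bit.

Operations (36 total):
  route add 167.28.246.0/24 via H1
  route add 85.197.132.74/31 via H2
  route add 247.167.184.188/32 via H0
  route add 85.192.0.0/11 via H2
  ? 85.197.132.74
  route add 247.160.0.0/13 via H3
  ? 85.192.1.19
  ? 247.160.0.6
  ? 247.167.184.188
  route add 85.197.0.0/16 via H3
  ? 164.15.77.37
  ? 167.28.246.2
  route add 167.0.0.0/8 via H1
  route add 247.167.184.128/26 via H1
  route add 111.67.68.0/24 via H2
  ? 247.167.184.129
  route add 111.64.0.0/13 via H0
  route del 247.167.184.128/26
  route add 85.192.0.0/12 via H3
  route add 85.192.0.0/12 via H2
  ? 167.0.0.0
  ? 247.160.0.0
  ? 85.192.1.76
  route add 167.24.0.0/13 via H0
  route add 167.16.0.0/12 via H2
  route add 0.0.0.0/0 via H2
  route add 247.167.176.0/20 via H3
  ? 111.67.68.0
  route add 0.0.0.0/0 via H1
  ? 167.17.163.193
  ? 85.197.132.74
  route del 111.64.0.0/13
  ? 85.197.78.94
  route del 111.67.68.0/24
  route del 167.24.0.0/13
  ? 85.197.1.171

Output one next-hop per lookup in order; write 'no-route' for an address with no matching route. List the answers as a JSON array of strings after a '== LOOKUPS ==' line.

Process each operation:
  + 167.28.246.0/24 (H1) depth=24
  + 85.197.132.74/31 (H2) depth=31
  + 247.167.184.188/32 (H0) depth=32
  + 85.192.0.0/11 (H2) depth=11
  lookup 85.197.132.74: bits 0101010111000101100001000100101 walk d0:-→d1:-→d2:-→d3:-→d4:-→d5:-→d6:-→d7:-→d8:-→d9:-→d10:-→d11:H2→d12:-→d13:-→d14:-→d15:-→d16:-→d17:-→d18:-→d19:-→d20:-→d21:-→d22:-→d23:-→d24:-→d25:-→d26:-→d27:-→d28:-→d29:-→d30:-→d31:H2 -> H2
  + 247.160.0.0/13 (H3) depth=13
  lookup 85.192.1.19: bits 0101010111000 walk d0:-→d1:-→d2:-→d3:-→d4:-→d5:-→d6:-→d7:-→d8:-→d9:-→d10:-→d11:H2→d12:-→d13:- -> H2
  lookup 247.160.0.6: bits 1111011110100 walk d0:-→d1:-→d2:-→d3:-→d4:-→d5:-→d6:-→d7:-→d8:-→d9:-→d10:-→d11:-→d12:-→d13:H3 -> H3
  lookup 247.167.184.188: bits 11110111101001111011100010111100 walk d0:-→d1:-→d2:-→d3:-→d4:-→d5:-→d6:-→d7:-→d8:-→d9:-→d10:-→d11:-→d12:-→d13:H3→d14:-→d15:-→d16:-→d17:-→d18:-→d19:-→d20:-→d21:-→d22:-→d23:-→d24:-→d25:-→d26:-→d27:-→d28:-→d29:-→d30:-→d31:-→d32:H0 -> H0
  + 85.197.0.0/16 (H3) depth=16
  lookup 164.15.77.37: bits 101001 walk d0:-→d1:-→d2:-→d3:-→d4:-→d5:-→d6:- -> no-route
  lookup 167.28.246.2: bits 101001110001110011110110 walk d0:-→d1:-→d2:-→d3:-→d4:-→d5:-→d6:-→d7:-→d8:-→d9:-→d10:-→d11:-→d12:-→d13:-→d14:-→d15:-→d16:-→d17:-→d18:-→d19:-→d20:-→d21:-→d22:-→d23:-→d24:H1 -> H1
  + 167.0.0.0/8 (H1) depth=8
  + 247.167.184.128/26 (H1) depth=26
  + 111.67.68.0/24 (H2) depth=24
  lookup 247.167.184.129: bits 11110111101001111011100010 walk d0:-→d1:-→d2:-→d3:-→d4:-→d5:-→d6:-→d7:-→d8:-→d9:-→d10:-→d11:-→d12:-→d13:H3→d14:-→d15:-→d16:-→d17:-→d18:-→d19:-→d20:-→d21:-→d22:-→d23:-→d24:-→d25:-→d26:H1 -> H1
  + 111.64.0.0/13 (H0) depth=13
  - 247.167.184.128/26 clear@26
  + 85.192.0.0/12 (H3) depth=12
  + 85.192.0.0/12 (H2) depth=12
  lookup 167.0.0.0: bits 10100111000 walk d0:-→d1:-→d2:-→d3:-→d4:-→d5:-→d6:-→d7:-→d8:H1→d9:-→d10:-→d11:- -> H1
  lookup 247.160.0.0: bits 1111011110100 walk d0:-→d1:-→d2:-→d3:-→d4:-→d5:-→d6:-→d7:-→d8:-→d9:-→d10:-→d11:-→d12:-→d13:H3 -> H3
  lookup 85.192.1.76: bits 0101010111000 walk d0:-→d1:-→d2:-→d3:-→d4:-→d5:-→d6:-→d7:-→d8:-→d9:-→d10:-→d11:H2→d12:H2→d13:- -> H2
  + 167.24.0.0/13 (H0) depth=13
  + 167.16.0.0/12 (H2) depth=12
  + 0.0.0.0/0 (H2) depth=0
  + 247.167.176.0/20 (H3) depth=20
  lookup 111.67.68.0: bits 011011110100001101000100 walk d0:H2→d1:-→d2:-→d3:-→d4:-→d5:-→d6:-→d7:-→d8:-→d9:-→d10:-→d11:-→d12:-→d13:H0→d14:-→d15:-→d16:-→d17:-→d18:-→d19:-→d20:-→d21:-→d22:-→d23:-→d24:H2 -> H2
  + 0.0.0.0/0 (H1) depth=0
  lookup 167.17.163.193: bits 101001110001 walk d0:H1→d1:-→d2:-→d3:-→d4:-→d5:-→d6:-→d7:-→d8:H1→d9:-→d10:-→d11:-→d12:H2 -> H2
  lookup 85.197.132.74: bits 0101010111000101100001000100101 walk d0:H1→d1:-→d2:-→d3:-→d4:-→d5:-→d6:-→d7:-→d8:-→d9:-→d10:-→d11:H2→d12:H2→d13:-→d14:-→d15:-→d16:H3→d17:-→d18:-→d19:-→d20:-→d21:-→d22:-→d23:-→d24:-→d25:-→d26:-→d27:-→d28:-→d29:-→d30:-→d31:H2 -> H2
  - 111.64.0.0/13 clear@13
  lookup 85.197.78.94: bits 0101010111000101 walk d0:H1→d1:-→d2:-→d3:-→d4:-→d5:-→d6:-→d7:-→d8:-→d9:-→d10:-→d11:H2→d12:H2→d13:-→d14:-→d15:-→d16:H3 -> H3
  - 111.67.68.0/24 clear@24
  - 167.24.0.0/13 clear@13
  lookup 85.197.1.171: bits 0101010111000101 walk d0:H1→d1:-→d2:-→d3:-→d4:-→d5:-→d6:-→d7:-→d8:-→d9:-→d10:-→d11:H2→d12:H2→d13:-→d14:-→d15:-→d16:H3 -> H3

== LOOKUPS ==
["H2","H2","H3","H0","no-route","H1","H1","H1","H3","H2","H2","H2","H2","H3","H3"]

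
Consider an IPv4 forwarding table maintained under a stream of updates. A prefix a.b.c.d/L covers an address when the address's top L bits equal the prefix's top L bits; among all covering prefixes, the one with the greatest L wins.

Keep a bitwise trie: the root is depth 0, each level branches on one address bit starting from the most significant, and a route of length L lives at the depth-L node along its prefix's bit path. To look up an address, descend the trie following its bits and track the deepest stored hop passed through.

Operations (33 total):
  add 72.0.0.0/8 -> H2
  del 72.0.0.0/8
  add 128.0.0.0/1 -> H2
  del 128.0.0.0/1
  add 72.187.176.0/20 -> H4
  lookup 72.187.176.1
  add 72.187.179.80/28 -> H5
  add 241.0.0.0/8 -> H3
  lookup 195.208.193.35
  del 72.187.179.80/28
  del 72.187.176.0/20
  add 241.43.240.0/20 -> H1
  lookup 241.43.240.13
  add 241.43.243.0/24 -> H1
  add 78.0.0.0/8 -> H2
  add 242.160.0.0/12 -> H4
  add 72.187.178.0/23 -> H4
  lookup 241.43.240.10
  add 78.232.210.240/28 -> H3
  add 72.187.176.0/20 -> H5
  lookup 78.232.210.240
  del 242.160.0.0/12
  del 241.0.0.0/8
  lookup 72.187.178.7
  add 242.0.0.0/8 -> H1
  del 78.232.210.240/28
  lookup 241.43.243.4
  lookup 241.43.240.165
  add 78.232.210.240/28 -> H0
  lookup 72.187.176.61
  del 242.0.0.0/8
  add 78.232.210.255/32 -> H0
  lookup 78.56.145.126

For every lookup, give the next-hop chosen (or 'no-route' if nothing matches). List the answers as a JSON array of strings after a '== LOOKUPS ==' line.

Apply in order:
  + 72.0.0.0/8 (H2) depth=8
  - 72.0.0.0/8 clear@8
  + 128.0.0.0/1 (H2) depth=1
  - 128.0.0.0/1 clear@1
  + 72.187.176.0/20 (H4) depth=20
  lookup 72.187.176.1: bits 01001000101110111011 walk d0:-→d1:-→d2:-→d3:-→d4:-→d5:-→d6:-→d7:-→d8:-→d9:-→d10:-→d11:-→d12:-→d13:-→d14:-→d15:-→d16:-→d17:-→d18:-→d19:-→d20:H4 -> H4
  + 72.187.179.80/28 (H5) depth=28
  + 241.0.0.0/8 (H3) depth=8
  lookup 195.208.193.35: bits 11 walk d0:-→d1:-→d2:- -> no-route
  - 72.187.179.80/28 clear@28
  - 72.187.176.0/20 clear@20
  + 241.43.240.0/20 (H1) depth=20
  lookup 241.43.240.13: bits 11110001001010111111 walk d0:-→d1:-→d2:-→d3:-→d4:-→d5:-→d6:-→d7:-→d8:H3→d9:-→d10:-→d11:-→d12:-→d13:-→d14:-→d15:-→d16:-→d17:-→d18:-→d19:-→d20:H1 -> H1
  + 241.43.243.0/24 (H1) depth=24
  + 78.0.0.0/8 (H2) depth=8
  + 242.160.0.0/12 (H4) depth=12
  + 72.187.178.0/23 (H4) depth=23
  lookup 241.43.240.10: bits 1111000100101011111100 walk d0:-→d1:-→d2:-→d3:-→d4:-→d5:-→d6:-→d7:-→d8:H3→d9:-→d10:-→d11:-→d12:-→d13:-→d14:-→d15:-→d16:-→d17:-→d18:-→d19:-→d20:H1→d21:-→d22:- -> H1
  + 78.232.210.240/28 (H3) depth=28
  + 72.187.176.0/20 (H5) depth=20
  lookup 78.232.210.240: bits 0100111011101000110100101111 walk d0:-→d1:-→d2:-→d3:-→d4:-→d5:-→d6:-→d7:-→d8:H2→d9:-→d10:-→d11:-→d12:-→d13:-→d14:-→d15:-→d16:-→d17:-→d18:-→d19:-→d20:-→d21:-→d22:-→d23:-→d24:-→d25:-→d26:-→d27:-→d28:H3 -> H3
  - 242.160.0.0/12 clear@12
  - 241.0.0.0/8 clear@8
  lookup 72.187.178.7: bits 01001000101110111011001 walk d0:-→d1:-→d2:-→d3:-→d4:-→d5:-→d6:-→d7:-→d8:-→d9:-→d10:-→d11:-→d12:-→d13:-→d14:-→d15:-→d16:-→d17:-→d18:-→d19:-→d20:H5→d21:-→d22:-→d23:H4 -> H4
  + 242.0.0.0/8 (H1) depth=8
  - 78.232.210.240/28 clear@28
  lookup 241.43.243.4: bits 111100010010101111110011 walk d0:-→d1:-→d2:-→d3:-→d4:-→d5:-→d6:-→d7:-→d8:-→d9:-→d10:-→d11:-→d12:-→d13:-→d14:-→d15:-→d16:-→d17:-→d18:-→d19:-→d20:H1→d21:-→d22:-→d23:-→d24:H1 -> H1
  lookup 241.43.240.165: bits 1111000100101011111100 walk d0:-→d1:-→d2:-→d3:-→d4:-→d5:-→d6:-→d7:-→d8:-→d9:-→d10:-→d11:-→d12:-→d13:-→d14:-→d15:-→d16:-→d17:-→d18:-→d19:-→d20:H1→d21:-→d22:- -> H1
  + 78.232.210.240/28 (H0) depth=28
  lookup 72.187.176.61: bits 0100100010111011101100 walk d0:-→d1:-→d2:-→d3:-→d4:-→d5:-→d6:-→d7:-→d8:-→d9:-→d10:-→d11:-→d12:-→d13:-→d14:-→d15:-→d16:-→d17:-→d18:-→d19:-→d20:H5→d21:-→d22:- -> H5
  - 242.0.0.0/8 clear@8
  + 78.232.210.255/32 (H0) depth=32
  lookup 78.56.145.126: bits 01001110 walk d0:-→d1:-→d2:-→d3:-→d4:-→d5:-→d6:-→d7:-→d8:H2 -> H2

== LOOKUPS ==
["H4","no-route","H1","H1","H3","H4","H1","H1","H5","H2"]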